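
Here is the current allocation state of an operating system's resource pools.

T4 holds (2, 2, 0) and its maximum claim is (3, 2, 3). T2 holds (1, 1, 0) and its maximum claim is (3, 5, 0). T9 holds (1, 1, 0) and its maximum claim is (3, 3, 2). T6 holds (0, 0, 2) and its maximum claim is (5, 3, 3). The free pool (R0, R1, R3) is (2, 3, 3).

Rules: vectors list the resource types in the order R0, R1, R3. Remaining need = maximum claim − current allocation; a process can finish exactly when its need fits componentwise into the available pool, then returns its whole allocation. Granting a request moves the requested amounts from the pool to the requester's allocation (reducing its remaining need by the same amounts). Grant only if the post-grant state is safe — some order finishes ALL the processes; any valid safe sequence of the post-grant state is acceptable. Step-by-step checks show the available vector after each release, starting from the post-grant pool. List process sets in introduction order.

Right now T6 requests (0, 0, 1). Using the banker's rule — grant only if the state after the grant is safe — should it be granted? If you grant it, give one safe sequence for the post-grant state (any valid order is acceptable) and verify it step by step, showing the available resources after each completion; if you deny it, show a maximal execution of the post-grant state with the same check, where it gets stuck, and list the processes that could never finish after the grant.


DENY — the pretend-granted state is unsafe.
Key observation: after T9, T2 the pool peaks at (4, 5, 2), and each blocked process is short somewhere: T4 on R3; T6 on R0.
Pretend the grant happened; the run T9, T2 goes as far as possible. Step-by-step check:
  pool = (2, 3, 2)
  T9 needs (2, 2, 2) <= (2, 3, 2) -> finishes; pool += (1, 1, 0) = (3, 4, 2)
  T2 needs (2, 4, 0) <= (3, 4, 2) -> finishes; pool += (1, 1, 0) = (4, 5, 2)
  T4 still needs (1, 0, 3) but only (4, 5, 2) is free — short on R3
  T6 still needs (5, 3, 0) but only (4, 5, 2) is free — short on R0
Processes that could never finish after the grant: T4 and T6.


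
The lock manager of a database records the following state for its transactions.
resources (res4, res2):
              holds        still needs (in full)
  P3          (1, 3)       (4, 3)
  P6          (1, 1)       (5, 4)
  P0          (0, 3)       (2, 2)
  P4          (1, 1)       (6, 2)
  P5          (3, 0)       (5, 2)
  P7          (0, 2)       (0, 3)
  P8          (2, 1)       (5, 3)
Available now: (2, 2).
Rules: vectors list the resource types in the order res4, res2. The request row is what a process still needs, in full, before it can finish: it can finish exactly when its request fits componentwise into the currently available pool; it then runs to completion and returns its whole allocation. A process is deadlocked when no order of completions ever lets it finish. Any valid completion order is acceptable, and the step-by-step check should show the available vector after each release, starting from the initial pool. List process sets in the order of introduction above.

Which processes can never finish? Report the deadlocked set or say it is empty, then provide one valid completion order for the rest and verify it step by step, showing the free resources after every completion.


Deadlocked: P3, P6, P4, P5 and P8.
Key observation: no order helps: past P0, P7, the free pool tops out at (2, 7), below what each blocked process needs in res4.
One completion order for the rest: P0, P7. Step-by-step check:
  pool = (2, 2)
  P0: need (2, 2) fits (2, 2); releases (0, 3), pool now (2, 5)
  P7: need (0, 3) fits (2, 5); releases (0, 2), pool now (2, 7)
The stuck group stays short no matter what:
  P3 still needs (4, 3) but only (2, 7) is free — short on res4
  P6 still needs (5, 4) but only (2, 7) is free — short on res4
  P4 still needs (6, 2) but only (2, 7) is free — short on res4
  P5 still needs (5, 2) but only (2, 7) is free — short on res4
  P8 still needs (5, 3) but only (2, 7) is free — short on res4


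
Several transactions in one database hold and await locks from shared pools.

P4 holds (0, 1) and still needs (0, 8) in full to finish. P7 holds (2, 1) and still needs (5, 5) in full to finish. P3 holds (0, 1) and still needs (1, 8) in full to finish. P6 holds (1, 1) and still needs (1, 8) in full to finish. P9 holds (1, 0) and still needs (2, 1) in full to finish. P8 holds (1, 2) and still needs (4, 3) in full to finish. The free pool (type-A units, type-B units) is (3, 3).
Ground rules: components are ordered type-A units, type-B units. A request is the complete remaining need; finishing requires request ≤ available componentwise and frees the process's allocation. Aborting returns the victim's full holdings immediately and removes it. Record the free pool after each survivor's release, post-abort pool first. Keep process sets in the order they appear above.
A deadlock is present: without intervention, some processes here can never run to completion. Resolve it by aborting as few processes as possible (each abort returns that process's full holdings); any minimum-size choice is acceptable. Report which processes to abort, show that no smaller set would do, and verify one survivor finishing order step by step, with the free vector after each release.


Minimum abort set: P3 and P6.
Key observation: the returned (1, 2) from P3 and P6 is what brings P4 — unrunnable before, under any order — into play at step 3.
Why nothing smaller works — every single abort fails: P4 alone leaves P3 blocked (short on type-B units); P7 alone leaves P4 blocked (short on type-B units); P3 alone leaves P4 blocked (short on type-B units); P6 alone leaves P4 blocked (short on type-B units); P9 alone leaves P4 blocked (short on type-B units); P8 alone leaves P4 blocked (short on type-B units).
The survivors complete as P8, P7, P4, P9. Walking it through (starting from the post-abort pool):
  pool = (4, 5)
  P8: need (4, 3) fits (4, 5); releases (1, 2), pool now (5, 7)
  P7: need (5, 5) fits (5, 7); releases (2, 1), pool now (7, 8)
  P4: need (0, 8) fits (7, 8); releases (0, 1), pool now (7, 9)
  P9: need (2, 1) fits (7, 9); releases (1, 0), pool now (8, 9)


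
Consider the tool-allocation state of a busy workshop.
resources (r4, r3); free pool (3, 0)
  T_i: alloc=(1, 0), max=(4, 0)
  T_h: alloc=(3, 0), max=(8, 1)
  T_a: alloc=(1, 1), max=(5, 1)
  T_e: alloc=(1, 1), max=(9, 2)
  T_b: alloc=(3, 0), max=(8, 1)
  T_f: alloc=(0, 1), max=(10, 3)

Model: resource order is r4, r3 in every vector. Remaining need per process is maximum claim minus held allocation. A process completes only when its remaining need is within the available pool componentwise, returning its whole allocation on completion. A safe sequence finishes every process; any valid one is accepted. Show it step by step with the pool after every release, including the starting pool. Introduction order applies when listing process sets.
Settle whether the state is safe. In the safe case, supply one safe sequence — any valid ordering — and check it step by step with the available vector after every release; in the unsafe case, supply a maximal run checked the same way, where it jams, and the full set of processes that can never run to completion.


SAFE — a valid safe sequence is T_i, T_a, T_b, T_h, T_e, T_f.
Key observation: at T_i the run first touches a limit — (3, 0) against (3, 0), exact on a resource it actually requests.
Check, step by step:
  pool = (3, 0)
  T_i: need (3, 0) fits (3, 0); releases (1, 0), pool now (4, 0)
  T_a: need (4, 0) fits (4, 0); releases (1, 1), pool now (5, 1)
  T_b: need (5, 1) fits (5, 1); releases (3, 0), pool now (8, 1)
  T_h: need (5, 1) fits (8, 1); releases (3, 0), pool now (11, 1)
  T_e: need (8, 1) fits (11, 1); releases (1, 1), pool now (12, 2)
  T_f: need (10, 2) fits (12, 2); releases (0, 1), pool now (12, 3)


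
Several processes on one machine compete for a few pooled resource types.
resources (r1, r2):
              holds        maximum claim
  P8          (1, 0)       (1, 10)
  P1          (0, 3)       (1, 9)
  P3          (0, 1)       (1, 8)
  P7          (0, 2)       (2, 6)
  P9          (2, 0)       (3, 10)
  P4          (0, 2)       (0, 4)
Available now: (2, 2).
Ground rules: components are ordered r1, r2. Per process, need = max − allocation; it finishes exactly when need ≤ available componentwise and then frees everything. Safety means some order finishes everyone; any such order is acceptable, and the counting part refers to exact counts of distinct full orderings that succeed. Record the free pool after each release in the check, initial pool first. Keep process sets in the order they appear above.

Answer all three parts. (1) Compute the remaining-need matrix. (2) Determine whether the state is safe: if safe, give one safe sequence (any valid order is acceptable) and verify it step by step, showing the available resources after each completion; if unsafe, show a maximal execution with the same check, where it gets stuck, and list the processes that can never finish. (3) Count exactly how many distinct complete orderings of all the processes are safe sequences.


(1) Remaining need (order r1, r2):
  P8: (0, 10)
  P1: (1, 6)
  P3: (1, 7)
  P7: (2, 4)
  P9: (1, 10)
  P4: (0, 2)
(2) SAFE, for example via the order P4, P7, P1, P3, P8, P9.
Key observation: at P4 the run first touches a limit — (0, 2) against (2, 2), exact on a resource it actually requests.
Walking it through:
  pool = (2, 2)
  P4 needs (0, 2) <= (2, 2) -> finishes; pool += (0, 2) = (2, 4)
  P7 needs (2, 4) <= (2, 4) -> finishes; pool += (0, 2) = (2, 6)
  P1 needs (1, 6) <= (2, 6) -> finishes; pool += (0, 3) = (2, 9)
  P3 needs (1, 7) <= (2, 9) -> finishes; pool += (0, 1) = (2, 10)
  P8 needs (0, 10) <= (2, 10) -> finishes; pool += (1, 0) = (3, 10)
  P9 needs (1, 10) <= (3, 10) -> finishes; pool += (2, 0) = (5, 10)
(3) Precisely 2 of the possible complete orderings are safe sequences.


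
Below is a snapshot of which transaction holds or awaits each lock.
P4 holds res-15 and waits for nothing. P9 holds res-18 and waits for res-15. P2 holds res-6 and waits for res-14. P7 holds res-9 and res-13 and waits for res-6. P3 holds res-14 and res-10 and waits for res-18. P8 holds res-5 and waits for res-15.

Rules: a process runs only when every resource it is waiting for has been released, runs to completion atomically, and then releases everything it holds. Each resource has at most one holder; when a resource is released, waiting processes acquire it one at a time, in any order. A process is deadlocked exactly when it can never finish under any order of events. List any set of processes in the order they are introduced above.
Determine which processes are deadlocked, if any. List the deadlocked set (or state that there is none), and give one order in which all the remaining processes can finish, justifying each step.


No process is deadlocked.
Key observation: the wait relation is loop-free; peeling off processes with no waits unwinds the whole state.
A valid finishing order for the others: P4, P9, P3, P2, P8, P7.
Walking it through:
  P4: no waits; runs immediately, freeing res-15
  run P9 (all its waits — res-15 — are resolved); releases res-18
  run P3 (all its waits — res-18 — are resolved); releases res-14 and res-10
  run P2 (all its waits — res-14 — are resolved); releases res-6
  run P8 (all its waits — res-15 — are resolved); releases res-5
  run P7 (all its waits — res-6 — are resolved); releases res-9 and res-13


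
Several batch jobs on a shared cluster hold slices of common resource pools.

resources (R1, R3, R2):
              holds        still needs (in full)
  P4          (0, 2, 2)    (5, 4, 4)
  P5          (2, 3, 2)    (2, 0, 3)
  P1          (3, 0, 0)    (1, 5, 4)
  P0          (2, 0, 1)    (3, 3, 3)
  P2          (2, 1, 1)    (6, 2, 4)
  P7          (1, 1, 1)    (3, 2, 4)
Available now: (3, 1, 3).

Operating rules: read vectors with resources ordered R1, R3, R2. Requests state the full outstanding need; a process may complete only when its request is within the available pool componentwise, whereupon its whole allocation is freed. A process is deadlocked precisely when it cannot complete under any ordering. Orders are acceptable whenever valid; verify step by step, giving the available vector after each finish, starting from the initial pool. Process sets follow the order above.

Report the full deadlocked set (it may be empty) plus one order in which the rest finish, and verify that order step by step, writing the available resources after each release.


No process is deadlocked.
Key observation: P5 fits the free pool immediately, and its release cascades until everyone finishes.
The rest can finish in the order P5, P4, P7, P2, P0, P1. Check, step by step:
  pool = (3, 1, 3)
  P5 needs (2, 0, 3) <= (3, 1, 3) -> finishes; pool += (2, 3, 2) = (5, 4, 5)
  P4 needs (5, 4, 4) <= (5, 4, 5) -> finishes; pool += (0, 2, 2) = (5, 6, 7)
  P7 needs (3, 2, 4) <= (5, 6, 7) -> finishes; pool += (1, 1, 1) = (6, 7, 8)
  P2 needs (6, 2, 4) <= (6, 7, 8) -> finishes; pool += (2, 1, 1) = (8, 8, 9)
  P0 needs (3, 3, 3) <= (8, 8, 9) -> finishes; pool += (2, 0, 1) = (10, 8, 10)
  P1 needs (1, 5, 4) <= (10, 8, 10) -> finishes; pool += (3, 0, 0) = (13, 8, 10)


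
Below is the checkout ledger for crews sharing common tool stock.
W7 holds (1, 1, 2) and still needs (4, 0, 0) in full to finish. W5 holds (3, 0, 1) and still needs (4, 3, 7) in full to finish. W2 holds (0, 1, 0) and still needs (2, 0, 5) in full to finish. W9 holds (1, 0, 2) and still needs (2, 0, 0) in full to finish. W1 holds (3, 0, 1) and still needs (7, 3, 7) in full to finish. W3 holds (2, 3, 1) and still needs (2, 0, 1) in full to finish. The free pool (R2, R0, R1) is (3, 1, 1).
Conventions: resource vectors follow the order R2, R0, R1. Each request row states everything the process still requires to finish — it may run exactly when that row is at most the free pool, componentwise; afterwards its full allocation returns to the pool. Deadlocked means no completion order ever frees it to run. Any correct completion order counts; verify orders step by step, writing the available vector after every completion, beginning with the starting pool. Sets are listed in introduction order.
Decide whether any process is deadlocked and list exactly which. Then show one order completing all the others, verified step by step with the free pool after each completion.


Deadlocked: W5 and W1.
Key observation: the pool after W3, W7, W9, W2 is (7, 6, 6); every surviving request exceeds it in R1, so progress ends there.
A valid finishing order for the others: W3, W7, W9, W2. Walking it through:
  pool = (3, 1, 1)
  W3: need (2, 0, 1) fits (3, 1, 1); releases (2, 3, 1), pool now (5, 4, 2)
  W7: need (4, 0, 0) fits (5, 4, 2); releases (1, 1, 2), pool now (6, 5, 4)
  W9: need (2, 0, 0) fits (6, 5, 4); releases (1, 0, 2), pool now (7, 5, 6)
  W2: need (2, 0, 5) fits (7, 5, 6); releases (0, 1, 0), pool now (7, 6, 6)
The stuck group stays short no matter what:
  blocked: W5 wants (4, 3, 7), pool (7, 6, 6) — not enough R1
  blocked: W1 wants (7, 3, 7), pool (7, 6, 6) — not enough R1


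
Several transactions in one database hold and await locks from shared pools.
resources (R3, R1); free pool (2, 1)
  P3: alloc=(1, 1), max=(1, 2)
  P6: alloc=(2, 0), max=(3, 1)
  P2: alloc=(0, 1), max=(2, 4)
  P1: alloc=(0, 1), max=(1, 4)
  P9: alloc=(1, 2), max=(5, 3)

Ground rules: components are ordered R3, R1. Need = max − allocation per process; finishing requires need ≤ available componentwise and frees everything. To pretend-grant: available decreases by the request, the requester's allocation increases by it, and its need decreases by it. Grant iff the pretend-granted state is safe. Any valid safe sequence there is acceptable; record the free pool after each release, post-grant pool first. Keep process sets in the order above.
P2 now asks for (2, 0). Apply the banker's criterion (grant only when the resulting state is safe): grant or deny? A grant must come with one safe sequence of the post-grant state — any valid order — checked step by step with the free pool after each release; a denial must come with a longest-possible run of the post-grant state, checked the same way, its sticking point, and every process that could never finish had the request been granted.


DENY: after the grant no complete ordering would exist.
Key observation: after P3, P6 the pool peaks at (3, 2), and each blocked process is short somewhere: P2 on R1; P1 on R1; P9 on R3.
Pretend the grant happened; the run P3, P6 goes as far as possible. Walking it through:
  pool = (0, 1)
  P3 needs (0, 1) <= (0, 1) -> finishes; pool += (1, 1) = (1, 2)
  P6 needs (1, 1) <= (1, 2) -> finishes; pool += (2, 0) = (3, 2)
  P2 cannot run: need (0, 3) vs free (3, 2) (insufficient R1)
  P1 cannot run: need (1, 3) vs free (3, 2) (insufficient R1)
  P9 cannot run: need (4, 1) vs free (3, 2) (insufficient R3)
Post-grant, the permanently blocked set is P2, P1 and P9.


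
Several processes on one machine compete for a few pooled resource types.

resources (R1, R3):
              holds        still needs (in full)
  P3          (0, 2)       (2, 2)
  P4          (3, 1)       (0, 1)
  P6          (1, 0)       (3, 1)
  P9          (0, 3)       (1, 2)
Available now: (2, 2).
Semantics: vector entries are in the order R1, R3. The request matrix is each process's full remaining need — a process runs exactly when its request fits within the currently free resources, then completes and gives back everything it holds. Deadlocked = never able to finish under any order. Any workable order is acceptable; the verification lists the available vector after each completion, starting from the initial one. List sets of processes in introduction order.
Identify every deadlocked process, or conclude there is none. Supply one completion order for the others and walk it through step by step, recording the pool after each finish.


The deadlocked set is empty.
Key observation: P4 fits the free pool immediately, and its release cascades until everyone finishes.
One completion order for the rest: P4, P6, P9, P3. Check, step by step:
  pool = (2, 2)
  P4: need (0, 1) fits (2, 2); releases (3, 1), pool now (5, 3)
  P6: need (3, 1) fits (5, 3); releases (1, 0), pool now (6, 3)
  P9: need (1, 2) fits (6, 3); releases (0, 3), pool now (6, 6)
  P3: need (2, 2) fits (6, 6); releases (0, 2), pool now (6, 8)


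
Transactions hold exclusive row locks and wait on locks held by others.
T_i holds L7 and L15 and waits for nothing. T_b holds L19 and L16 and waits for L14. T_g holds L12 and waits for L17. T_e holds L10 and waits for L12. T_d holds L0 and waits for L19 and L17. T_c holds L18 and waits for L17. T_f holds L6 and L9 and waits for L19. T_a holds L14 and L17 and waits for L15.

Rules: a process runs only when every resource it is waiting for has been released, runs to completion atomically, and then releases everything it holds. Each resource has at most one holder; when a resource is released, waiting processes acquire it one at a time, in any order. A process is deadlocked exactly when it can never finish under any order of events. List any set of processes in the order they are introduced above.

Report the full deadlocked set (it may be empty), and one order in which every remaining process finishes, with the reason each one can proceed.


No process is deadlocked.
Key observation: no waiting chain loops back on itself — every chain ends at a process that waits on nothing, so everyone eventually runs.
The rest can finish in the order T_i, T_a, T_g, T_b, T_f, T_c, T_e, T_d.
Check, step by step:
  run T_i (it waits on nothing); releases L7 and L15
  run T_a (all its waits — L15 — are resolved); releases L14 and L17
  run T_g (all its waits — L17 — are resolved); releases L12
  run T_b (all its waits — L14 — are resolved); releases L19 and L16
  run T_f (all its waits — L19 — are resolved); releases L6 and L9
  run T_c (all its waits — L17 — are resolved); releases L18
  run T_e (all its waits — L12 — are resolved); releases L10
  run T_d (all its waits — L19 and L17 — are resolved); releases L0


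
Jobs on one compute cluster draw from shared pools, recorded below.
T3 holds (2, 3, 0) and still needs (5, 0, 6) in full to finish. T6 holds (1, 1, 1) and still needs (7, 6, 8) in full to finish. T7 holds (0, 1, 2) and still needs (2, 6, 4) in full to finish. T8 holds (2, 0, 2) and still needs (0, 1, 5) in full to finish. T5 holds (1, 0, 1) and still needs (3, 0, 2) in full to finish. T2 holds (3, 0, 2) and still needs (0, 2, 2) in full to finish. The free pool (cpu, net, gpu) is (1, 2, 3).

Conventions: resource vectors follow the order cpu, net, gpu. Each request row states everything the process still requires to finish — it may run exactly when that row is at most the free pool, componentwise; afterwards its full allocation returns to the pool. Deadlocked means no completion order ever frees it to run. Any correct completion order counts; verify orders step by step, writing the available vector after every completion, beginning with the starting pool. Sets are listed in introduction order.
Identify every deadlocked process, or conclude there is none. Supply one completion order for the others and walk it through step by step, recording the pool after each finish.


Deadlocked: T6 and T7.
Key observation: even finishing T2, T8, T5, T3 leaves just (9, 5, 8) free — too little net for any of the remaining processes.
The rest can finish in the order T2, T8, T5, T3. Walking it through:
  pool = (1, 2, 3)
  T2 needs (0, 2, 2) <= (1, 2, 3) -> finishes; pool += (3, 0, 2) = (4, 2, 5)
  T8 needs (0, 1, 5) <= (4, 2, 5) -> finishes; pool += (2, 0, 2) = (6, 2, 7)
  T5 needs (3, 0, 2) <= (6, 2, 7) -> finishes; pool += (1, 0, 1) = (7, 2, 8)
  T3 needs (5, 0, 6) <= (7, 2, 8) -> finishes; pool += (2, 3, 0) = (9, 5, 8)
None of the blocked processes ever fits:
  T6 cannot run: need (7, 6, 8) vs free (9, 5, 8) (insufficient net)
  T7 cannot run: need (2, 6, 4) vs free (9, 5, 8) (insufficient net)


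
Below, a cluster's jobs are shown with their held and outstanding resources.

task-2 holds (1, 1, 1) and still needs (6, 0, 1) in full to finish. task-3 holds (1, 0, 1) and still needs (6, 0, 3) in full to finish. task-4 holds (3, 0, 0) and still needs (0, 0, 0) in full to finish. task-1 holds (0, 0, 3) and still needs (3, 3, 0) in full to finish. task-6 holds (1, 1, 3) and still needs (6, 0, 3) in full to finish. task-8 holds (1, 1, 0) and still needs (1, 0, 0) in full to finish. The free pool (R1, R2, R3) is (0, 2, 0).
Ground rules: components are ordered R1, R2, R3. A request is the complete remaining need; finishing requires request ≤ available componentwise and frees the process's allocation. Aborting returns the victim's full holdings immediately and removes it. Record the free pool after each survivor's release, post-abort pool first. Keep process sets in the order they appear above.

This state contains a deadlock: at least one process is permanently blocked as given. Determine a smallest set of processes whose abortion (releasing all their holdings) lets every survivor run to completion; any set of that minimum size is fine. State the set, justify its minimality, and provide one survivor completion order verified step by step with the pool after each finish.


Minimum abort set: task-2 and task-3.
Key observation: no ordering could ever have run task-6 before the abort of task-2 and task-3; with (2, 1, 2) back in the pool it fits at step 4.
Why nothing smaller works — every single abort fails: task-2 alone leaves task-3 blocked (short on R1); task-3 alone leaves task-2 blocked (short on R1); task-4 alone leaves task-2 blocked (short on R1); task-1 alone leaves task-2 blocked (short on R1); task-6 alone leaves task-2 blocked (short on R1); task-8 alone leaves task-2 blocked (short on R1).
One survivor order: task-4, task-1, task-8, task-6. Check, step by step (post-abort pool first):
  pool = (2, 3, 2)
  task-4 needs (0, 0, 0) <= (2, 3, 2) -> finishes; pool += (3, 0, 0) = (5, 3, 2)
  task-1 needs (3, 3, 0) <= (5, 3, 2) -> finishes; pool += (0, 0, 3) = (5, 3, 5)
  task-8 needs (1, 0, 0) <= (5, 3, 5) -> finishes; pool += (1, 1, 0) = (6, 4, 5)
  task-6 needs (6, 0, 3) <= (6, 4, 5) -> finishes; pool += (1, 1, 3) = (7, 5, 8)


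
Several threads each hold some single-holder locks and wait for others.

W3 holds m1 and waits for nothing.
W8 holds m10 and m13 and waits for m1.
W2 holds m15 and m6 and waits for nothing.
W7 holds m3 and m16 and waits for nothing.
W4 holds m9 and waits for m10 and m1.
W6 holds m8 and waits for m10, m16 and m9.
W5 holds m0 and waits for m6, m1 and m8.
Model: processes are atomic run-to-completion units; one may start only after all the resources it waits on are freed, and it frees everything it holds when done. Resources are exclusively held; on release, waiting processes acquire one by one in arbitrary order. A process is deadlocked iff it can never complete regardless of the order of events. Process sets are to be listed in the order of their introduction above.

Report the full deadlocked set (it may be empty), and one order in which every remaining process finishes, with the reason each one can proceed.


The deadlocked set is empty.
Key observation: although several processes wait, no cycle exists — each chain bottoms out at a free runner.
The rest can finish in the order W3, W8, W2, W7, W4, W6, W5.
Verifying each step:
  W3: no waits; runs immediately, freeing m1
  W8 waits on m1 — all released -> runs and releases m10 and m13
  W2: no waits; runs immediately, freeing m15 and m6
  W7: no waits; runs immediately, freeing m3 and m16
  W4 waits on m10 and m1 — all released -> runs and releases m9
  W6 waits on m10, m16 and m9 — all released -> runs and releases m8
  W5 waits on m6, m1 and m8 — all released -> runs and releases m0


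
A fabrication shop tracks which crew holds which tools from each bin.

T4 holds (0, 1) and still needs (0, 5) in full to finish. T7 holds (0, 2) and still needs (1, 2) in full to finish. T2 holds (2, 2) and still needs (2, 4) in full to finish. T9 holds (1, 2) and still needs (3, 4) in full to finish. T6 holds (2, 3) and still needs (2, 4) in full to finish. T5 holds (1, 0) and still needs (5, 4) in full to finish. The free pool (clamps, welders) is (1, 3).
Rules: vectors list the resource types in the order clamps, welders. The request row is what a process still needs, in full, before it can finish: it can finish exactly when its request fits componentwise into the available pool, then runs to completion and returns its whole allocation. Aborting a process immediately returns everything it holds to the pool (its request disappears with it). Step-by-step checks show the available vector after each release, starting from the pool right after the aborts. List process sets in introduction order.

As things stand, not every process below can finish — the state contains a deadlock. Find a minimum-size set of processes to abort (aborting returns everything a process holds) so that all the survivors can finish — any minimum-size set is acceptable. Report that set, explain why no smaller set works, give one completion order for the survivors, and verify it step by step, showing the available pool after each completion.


The answer: abort T6.
Key observation: the returned (2, 3) from T6 is what brings T2 — unrunnable before, under any order — into play at step 2.
Minimality: the empty abort set fails — the state is deadlocked as it stands.
The survivors complete as T4, T2, T5, T9, T7. Step-by-step check (starting from the post-abort pool):
  pool = (3, 6)
  T4: need (0, 5) fits (3, 6); releases (0, 1), pool now (3, 7)
  T2: need (2, 4) fits (3, 7); releases (2, 2), pool now (5, 9)
  T5: need (5, 4) fits (5, 9); releases (1, 0), pool now (6, 9)
  T9: need (3, 4) fits (6, 9); releases (1, 2), pool now (7, 11)
  T7: need (1, 2) fits (7, 11); releases (0, 2), pool now (7, 13)


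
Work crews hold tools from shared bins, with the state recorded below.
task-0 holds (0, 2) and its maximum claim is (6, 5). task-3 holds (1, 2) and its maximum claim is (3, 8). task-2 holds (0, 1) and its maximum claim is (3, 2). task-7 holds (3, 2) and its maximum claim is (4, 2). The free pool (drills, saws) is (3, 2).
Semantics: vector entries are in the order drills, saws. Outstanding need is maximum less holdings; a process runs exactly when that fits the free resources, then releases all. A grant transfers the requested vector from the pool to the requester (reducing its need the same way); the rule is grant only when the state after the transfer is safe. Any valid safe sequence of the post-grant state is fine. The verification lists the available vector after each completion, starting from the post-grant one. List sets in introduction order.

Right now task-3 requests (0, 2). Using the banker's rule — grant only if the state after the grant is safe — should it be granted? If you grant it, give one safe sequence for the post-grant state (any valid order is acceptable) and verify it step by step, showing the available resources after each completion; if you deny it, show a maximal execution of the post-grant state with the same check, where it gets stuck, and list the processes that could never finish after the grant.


GRANT: granting preserves safety; a valid post-grant sequence is task-7, task-2, task-0, task-3.
Key observation: with (3, 0) left after the transfer, task-7 can run at once — the state stays safe.
Verifying the post-grant state step by step:
  pool = (3, 0)
  task-7: need (1, 0) fits (3, 0); releases (3, 2), pool now (6, 2)
  task-2: need (3, 1) fits (6, 2); releases (0, 1), pool now (6, 3)
  task-0: need (6, 3) fits (6, 3); releases (0, 2), pool now (6, 5)
  task-3: need (2, 4) fits (6, 5); releases (1, 4), pool now (7, 9)


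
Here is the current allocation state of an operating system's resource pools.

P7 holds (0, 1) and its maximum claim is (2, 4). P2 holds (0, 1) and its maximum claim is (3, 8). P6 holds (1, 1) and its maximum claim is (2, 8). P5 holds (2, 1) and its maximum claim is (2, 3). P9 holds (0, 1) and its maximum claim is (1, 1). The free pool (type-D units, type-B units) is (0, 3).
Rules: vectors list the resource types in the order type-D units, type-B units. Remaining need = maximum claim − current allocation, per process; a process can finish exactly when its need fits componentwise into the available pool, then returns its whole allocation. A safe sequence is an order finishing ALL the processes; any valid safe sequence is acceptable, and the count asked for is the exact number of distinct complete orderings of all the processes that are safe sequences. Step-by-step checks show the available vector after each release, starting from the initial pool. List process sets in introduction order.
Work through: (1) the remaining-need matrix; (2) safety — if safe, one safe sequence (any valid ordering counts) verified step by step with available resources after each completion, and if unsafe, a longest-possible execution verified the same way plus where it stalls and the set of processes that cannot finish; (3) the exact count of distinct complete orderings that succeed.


(1) Remaining need (order type-D units, type-B units):
  P7: (2, 3)
  P2: (3, 7)
  P6: (1, 7)
  P5: (0, 2)
  P9: (1, 0)
(2) UNSAFE — no complete ordering exists.
Key observation: the wall is type-B units: completing P5, P9, P7 brings the pool only to (2, 6), and all the rest need more.
A maximal execution: P5, P9, P7 — then nothing else fits. Check, step by step:
  pool = (0, 3)
  P5 needs (0, 2) <= (0, 3) -> finishes; pool += (2, 1) = (2, 4)
  P9 needs (1, 0) <= (2, 4) -> finishes; pool += (0, 1) = (2, 5)
  P7 needs (2, 3) <= (2, 5) -> finishes; pool += (0, 1) = (2, 6)
  P2 still needs (3, 7) but only (2, 6) is free — short on type-D units and type-B units
  P6 still needs (1, 7) but only (2, 6) is free — short on type-B units
Never able to finish: P2 and P6.
(3) Exactly 0 of the possible complete orderings are safe sequences.


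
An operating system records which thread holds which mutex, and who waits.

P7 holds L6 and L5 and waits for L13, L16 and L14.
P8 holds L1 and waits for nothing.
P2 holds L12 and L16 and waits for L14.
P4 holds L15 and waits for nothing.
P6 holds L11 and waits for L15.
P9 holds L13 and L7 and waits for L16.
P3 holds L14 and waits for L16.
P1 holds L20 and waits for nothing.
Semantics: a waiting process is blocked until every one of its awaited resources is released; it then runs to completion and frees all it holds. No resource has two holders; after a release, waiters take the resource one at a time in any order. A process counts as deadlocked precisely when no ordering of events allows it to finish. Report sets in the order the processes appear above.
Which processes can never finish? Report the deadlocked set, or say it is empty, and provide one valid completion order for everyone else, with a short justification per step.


The deadlocked set is P7, P2, P9 and P3.
Key observation: the cycle P2 -> P3 -> P2 can never break — each member waits on the next; P7 and P9 wait into the deadlock from upstream.
One completion order for the rest: P1, P4, P8, P6.
Walking it through:
  P1: no waits; runs immediately, freeing L20
  P4: no waits; runs immediately, freeing L15
  P8: no waits; runs immediately, freeing L1
  P6 waits on L15 — all released -> runs and releases L11


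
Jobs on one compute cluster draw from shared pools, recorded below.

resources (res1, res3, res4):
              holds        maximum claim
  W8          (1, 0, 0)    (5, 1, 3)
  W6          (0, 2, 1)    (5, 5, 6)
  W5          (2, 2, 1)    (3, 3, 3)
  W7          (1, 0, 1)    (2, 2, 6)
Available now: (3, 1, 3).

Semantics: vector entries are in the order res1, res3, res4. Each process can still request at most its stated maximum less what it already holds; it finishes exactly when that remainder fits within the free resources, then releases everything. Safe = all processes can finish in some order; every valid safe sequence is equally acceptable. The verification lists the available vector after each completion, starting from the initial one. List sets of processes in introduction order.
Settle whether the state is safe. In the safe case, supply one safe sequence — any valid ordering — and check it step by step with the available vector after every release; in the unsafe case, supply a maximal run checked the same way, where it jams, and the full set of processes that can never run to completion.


UNSAFE — no complete ordering exists.
Key observation: no order helps: past W5, W8, the free pool tops out at (6, 3, 4), below what each blocked process needs in res4.
Going as far as possible: W5, W8; after that, nothing fits. Walking it through:
  pool = (3, 1, 3)
  W5: need (1, 1, 2) fits (3, 1, 3); releases (2, 2, 1), pool now (5, 3, 4)
  W8: need (4, 1, 3) fits (5, 3, 4); releases (1, 0, 0), pool now (6, 3, 4)
  W6 still needs (5, 3, 5) but only (6, 3, 4) is free — short on res4
  W7 still needs (1, 2, 5) but only (6, 3, 4) is free — short on res4
Processes that can never finish: W6 and W7.


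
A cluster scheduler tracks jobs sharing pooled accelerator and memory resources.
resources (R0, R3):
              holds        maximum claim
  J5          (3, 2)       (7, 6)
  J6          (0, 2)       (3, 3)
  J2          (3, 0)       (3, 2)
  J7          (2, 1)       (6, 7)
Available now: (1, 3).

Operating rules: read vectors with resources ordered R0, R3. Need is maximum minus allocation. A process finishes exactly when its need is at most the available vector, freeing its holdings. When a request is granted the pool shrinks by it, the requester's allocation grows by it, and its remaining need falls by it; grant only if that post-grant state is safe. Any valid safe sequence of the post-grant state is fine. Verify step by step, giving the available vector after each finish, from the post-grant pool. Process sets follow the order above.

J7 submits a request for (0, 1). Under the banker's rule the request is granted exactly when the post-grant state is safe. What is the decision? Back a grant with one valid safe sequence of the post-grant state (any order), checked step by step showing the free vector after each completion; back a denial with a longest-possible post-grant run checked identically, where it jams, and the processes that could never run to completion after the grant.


GRANT — the state after the grant stays safe, e.g. via J2, J6, J5, J7.
Key observation: the transfer keeps a workable pool ((1, 2)); J2 starts the safe sequence.
Check on the post-grant state, step by step:
  pool = (1, 2)
  run J2 (needs (0, 2), free (1, 2)); after release of (3, 0) the pool is (4, 2)
  run J6 (needs (3, 1), free (4, 2)); after release of (0, 2) the pool is (4, 4)
  run J5 (needs (4, 4), free (4, 4)); after release of (3, 2) the pool is (7, 6)
  run J7 (needs (4, 5), free (7, 6)); after release of (2, 2) the pool is (9, 8)


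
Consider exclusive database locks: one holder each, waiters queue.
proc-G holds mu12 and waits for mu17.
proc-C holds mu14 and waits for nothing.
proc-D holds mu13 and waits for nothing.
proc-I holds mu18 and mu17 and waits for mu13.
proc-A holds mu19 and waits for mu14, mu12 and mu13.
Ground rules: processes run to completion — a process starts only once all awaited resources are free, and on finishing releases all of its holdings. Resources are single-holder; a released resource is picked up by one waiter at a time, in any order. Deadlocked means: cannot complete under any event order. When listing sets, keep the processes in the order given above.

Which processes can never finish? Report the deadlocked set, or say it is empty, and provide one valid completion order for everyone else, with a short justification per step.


Nothing here is deadlocked.
Key observation: although several processes wait, no cycle exists — each chain bottoms out at a free runner.
A valid finishing order for the others: proc-D, proc-I, proc-G, proc-C, proc-A.
Step-by-step check:
  proc-D: no waits; runs immediately, freeing mu13
  run proc-I (all its waits — mu13 — are resolved); releases mu18 and mu17
  run proc-G (all its waits — mu17 — are resolved); releases mu12
  proc-C: no waits; runs immediately, freeing mu14
  run proc-A (all its waits — mu14, mu12 and mu13 — are resolved); releases mu19


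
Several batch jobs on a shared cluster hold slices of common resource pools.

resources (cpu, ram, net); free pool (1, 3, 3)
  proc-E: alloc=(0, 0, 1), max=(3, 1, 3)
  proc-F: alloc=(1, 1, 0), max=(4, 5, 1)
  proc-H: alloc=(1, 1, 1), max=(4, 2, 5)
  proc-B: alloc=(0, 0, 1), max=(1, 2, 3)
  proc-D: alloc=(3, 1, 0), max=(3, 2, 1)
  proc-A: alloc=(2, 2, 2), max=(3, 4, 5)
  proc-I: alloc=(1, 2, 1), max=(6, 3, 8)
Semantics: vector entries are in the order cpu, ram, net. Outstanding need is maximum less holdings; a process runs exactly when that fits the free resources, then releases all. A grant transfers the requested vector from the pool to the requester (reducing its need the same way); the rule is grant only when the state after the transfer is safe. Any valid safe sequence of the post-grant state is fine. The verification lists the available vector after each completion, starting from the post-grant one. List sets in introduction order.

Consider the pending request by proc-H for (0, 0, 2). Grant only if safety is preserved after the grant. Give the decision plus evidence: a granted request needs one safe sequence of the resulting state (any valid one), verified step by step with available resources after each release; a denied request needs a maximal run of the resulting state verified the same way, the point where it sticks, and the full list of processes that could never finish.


DENY — the pretend-granted state is unsafe.
Key observation: even finishing proc-D, proc-F leaves just (5, 5, 1) free — too little net for any of the remaining processes.
Pretend the grant happened; the run proc-D, proc-F goes as far as possible. Check, step by step:
  pool = (1, 3, 1)
  proc-D: need (0, 1, 1) fits (1, 3, 1); releases (3, 1, 0), pool now (4, 4, 1)
  proc-F: need (3, 4, 1) fits (4, 4, 1); releases (1, 1, 0), pool now (5, 5, 1)
  blocked: proc-E wants (3, 1, 2), pool (5, 5, 1) — not enough net
  blocked: proc-H wants (3, 1, 2), pool (5, 5, 1) — not enough net
  blocked: proc-B wants (1, 2, 2), pool (5, 5, 1) — not enough net
  blocked: proc-A wants (1, 2, 3), pool (5, 5, 1) — not enough net
  blocked: proc-I wants (5, 1, 7), pool (5, 5, 1) — not enough net
Post-grant, the permanently blocked set is proc-E, proc-H, proc-B, proc-A and proc-I.
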